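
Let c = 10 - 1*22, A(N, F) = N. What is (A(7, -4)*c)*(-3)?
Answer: 252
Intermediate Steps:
c = -12 (c = 10 - 22 = -12)
(A(7, -4)*c)*(-3) = (7*(-12))*(-3) = -84*(-3) = 252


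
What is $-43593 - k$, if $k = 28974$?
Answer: $-72567$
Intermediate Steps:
$-43593 - k = -43593 - 28974 = -72567$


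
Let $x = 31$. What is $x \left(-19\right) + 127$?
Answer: $-462$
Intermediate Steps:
$x \left(-19\right) + 127 = 31 \left(-19\right) + 127 = -589 + 127 = -462$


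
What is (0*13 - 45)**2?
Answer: 2025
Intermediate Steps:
(0*13 - 45)**2 = (0 - 45)**2 = (-45)**2 = 2025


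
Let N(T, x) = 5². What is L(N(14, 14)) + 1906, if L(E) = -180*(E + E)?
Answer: -7094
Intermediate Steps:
N(T, x) = 25
L(E) = -360*E
L(N(14, 14)) + 1906 = -360*25 + 1906 = -9000 + 1906 = -7094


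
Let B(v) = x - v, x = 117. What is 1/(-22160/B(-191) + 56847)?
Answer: 77/4371679 ≈ 1.7613e-5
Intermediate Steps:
B(v) = 117 - v
1/(-22160/B(-191) + 56847) = 1/(-22160/(117 - 1*(-191)) + 56847) = 1/(-22160/(117 + 191) + 56847) = 1/(-22160/308 + 56847) = 1/(-22160*1/308 + 56847) = 1/(-5540/77 + 56847) = 1/(4371679/77) = 77/4371679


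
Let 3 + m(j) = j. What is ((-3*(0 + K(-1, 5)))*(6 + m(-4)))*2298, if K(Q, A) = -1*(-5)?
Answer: 34470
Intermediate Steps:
K(Q, A) = 5
m(j) = -3 + j
((-3*(0 + K(-1, 5)))*(6 + m(-4)))*2298 = ((-3*(0 + 5))*(6 + (-3 - 4)))*2298 = ((-3*5)*(6 - 7))*2298 = -15*(-1)*2298 = 15*2298 = 34470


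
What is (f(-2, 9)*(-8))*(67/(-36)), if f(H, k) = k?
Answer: 134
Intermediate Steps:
(f(-2, 9)*(-8))*(67/(-36)) = (9*(-8))*(67/(-36)) = -4824*(-1)/36 = -72*(-67/36) = 134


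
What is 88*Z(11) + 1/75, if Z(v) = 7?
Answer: 46201/75 ≈ 616.01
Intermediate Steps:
88*Z(11) + 1/75 = 88*7 + 1/75 = 616 + 1/75 = 46201/75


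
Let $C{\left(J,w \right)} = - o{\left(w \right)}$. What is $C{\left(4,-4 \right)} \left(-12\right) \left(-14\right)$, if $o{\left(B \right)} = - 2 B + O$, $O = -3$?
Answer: $-840$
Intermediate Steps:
$o{\left(B \right)} = -3 - 2 B$ ($o{\left(B \right)} = - 2 B - 3 = -3 - 2 B$)
$C{\left(J,w \right)} = 3 + 2 w$ ($C{\left(J,w \right)} = - (-3 - 2 w) = 3 + 2 w$)
$C{\left(4,-4 \right)} \left(-12\right) \left(-14\right) = \left(3 + 2 \left(-4\right)\right) \left(-12\right) \left(-14\right) = \left(3 - 8\right) \left(-12\right) \left(-14\right) = \left(-5\right) \left(-12\right) \left(-14\right) = 60 \left(-14\right) = -840$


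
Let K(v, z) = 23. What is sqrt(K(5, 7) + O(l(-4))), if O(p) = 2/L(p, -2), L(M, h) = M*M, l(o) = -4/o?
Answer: 5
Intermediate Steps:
L(M, h) = M**2
O(p) = 2/p**2 (O(p) = 2/(p**2) = 2/p**2)
sqrt(K(5, 7) + O(l(-4))) = sqrt(23 + 2/(-4/(-4))**2) = sqrt(23 + 2/(-4*(-1/4))**2) = sqrt(23 + 2/1**2) = sqrt(23 + 2*1) = sqrt(23 + 2) = sqrt(25) = 5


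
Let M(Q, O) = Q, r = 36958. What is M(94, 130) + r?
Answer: 37052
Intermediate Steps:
M(94, 130) + r = 94 + 36958 = 37052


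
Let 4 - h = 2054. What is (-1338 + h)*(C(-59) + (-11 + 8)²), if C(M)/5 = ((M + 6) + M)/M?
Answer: -3696308/59 ≈ -62649.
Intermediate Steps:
h = -2050 (h = 4 - 1*2054 = 4 - 2054 = -2050)
C(M) = 5*(6 + 2*M)/M (C(M) = 5*(((M + 6) + M)/M) = 5*(((6 + M) + M)/M) = 5*((6 + 2*M)/M) = 5*(6 + 2*M)/M)
(-1338 + h)*(C(-59) + (-11 + 8)²) = (-1338 - 2050)*((10 + 30/(-59)) + (-11 + 8)²) = -3388*((10 + 30*(-1/59)) + (-3)²) = -3388*((10 - 30/59) + 9) = -3388*(560/59 + 9) = -3388*1091/59 = -3696308/59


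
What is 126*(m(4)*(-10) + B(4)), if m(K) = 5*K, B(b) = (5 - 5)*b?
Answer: -25200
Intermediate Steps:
B(b) = 0 (B(b) = 0*b = 0)
126*(m(4)*(-10) + B(4)) = 126*((5*4)*(-10) + 0) = 126*(20*(-10) + 0) = 126*(-200 + 0) = 126*(-200) = -25200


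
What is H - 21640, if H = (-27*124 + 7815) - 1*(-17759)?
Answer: 586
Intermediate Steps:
H = 22226 (H = (-3348 + 7815) + 17759 = 4467 + 17759 = 22226)
H - 21640 = 22226 - 21640 = 586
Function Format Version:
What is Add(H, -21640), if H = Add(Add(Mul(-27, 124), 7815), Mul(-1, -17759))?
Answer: 586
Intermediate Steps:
H = 22226 (H = Add(Add(-3348, 7815), 17759) = Add(4467, 17759) = 22226)
Add(H, -21640) = Add(22226, -21640) = 586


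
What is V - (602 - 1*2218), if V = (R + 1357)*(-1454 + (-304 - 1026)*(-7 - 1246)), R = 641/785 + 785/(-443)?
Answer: 785183708082908/347755 ≈ 2.2579e+9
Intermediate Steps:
R = -332262/347755 (R = 641*(1/785) + 785*(-1/443) = 641/785 - 785/443 = -332262/347755 ≈ -0.95545)
V = 785183146110828/347755 (V = (-332262/347755 + 1357)*(-1454 + (-304 - 1026)*(-7 - 1246)) = 471571273*(-1454 - 1330*(-1253))/347755 = 471571273*(-1454 + 1666490)/347755 = (471571273/347755)*1665036 = 785183146110828/347755 ≈ 2.2579e+9)
V - (602 - 1*2218) = 785183146110828/347755 - (602 - 1*2218) = 785183146110828/347755 - (602 - 2218) = 785183146110828/347755 - 1*(-1616) = 785183146110828/347755 + 1616 = 785183708082908/347755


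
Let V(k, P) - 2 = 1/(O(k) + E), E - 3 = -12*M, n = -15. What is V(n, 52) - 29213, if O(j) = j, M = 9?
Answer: -3505321/120 ≈ -29211.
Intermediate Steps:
E = -105 (E = 3 - 12*9 = 3 - 108 = -105)
V(k, P) = 2 + 1/(-105 + k) (V(k, P) = 2 + 1/(k - 105) = 2 + 1/(-105 + k))
V(n, 52) - 29213 = (-209 + 2*(-15))/(-105 - 15) - 29213 = (-209 - 30)/(-120) - 29213 = -1/120*(-239) - 29213 = 239/120 - 29213 = -3505321/120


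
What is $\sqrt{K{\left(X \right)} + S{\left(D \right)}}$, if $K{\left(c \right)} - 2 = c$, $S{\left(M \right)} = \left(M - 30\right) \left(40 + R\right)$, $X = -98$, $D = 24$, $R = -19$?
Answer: $i \sqrt{222} \approx 14.9 i$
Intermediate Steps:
$S{\left(M \right)} = -630 + 21 M$ ($S{\left(M \right)} = \left(M - 30\right) \left(40 - 19\right) = \left(-30 + M\right) 21 = -630 + 21 M$)
$K{\left(c \right)} = 2 + c$
$\sqrt{K{\left(X \right)} + S{\left(D \right)}} = \sqrt{\left(2 - 98\right) + \left(-630 + 21 \cdot 24\right)} = \sqrt{-96 + \left(-630 + 504\right)} = \sqrt{-96 - 126} = \sqrt{-222} = i \sqrt{222}$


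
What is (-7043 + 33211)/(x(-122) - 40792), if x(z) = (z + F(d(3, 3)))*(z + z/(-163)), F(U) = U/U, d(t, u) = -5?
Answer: -1066346/1064413 ≈ -1.0018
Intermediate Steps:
F(U) = 1
x(z) = 162*z*(1 + z)/163 (x(z) = (z + 1)*(z + z/(-163)) = (1 + z)*(z + z*(-1/163)) = (1 + z)*(z - z/163) = (1 + z)*(162*z/163) = 162*z*(1 + z)/163)
(-7043 + 33211)/(x(-122) - 40792) = (-7043 + 33211)/((162/163)*(-122)*(1 - 122) - 40792) = 26168/((162/163)*(-122)*(-121) - 40792) = 26168/(2391444/163 - 40792) = 26168/(-4257652/163) = 26168*(-163/4257652) = -1066346/1064413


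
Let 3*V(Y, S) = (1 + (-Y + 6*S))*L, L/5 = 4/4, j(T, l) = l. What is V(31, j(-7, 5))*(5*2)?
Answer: 0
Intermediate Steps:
L = 5 (L = 5*(4/4) = 5*(4*(¼)) = 5*1 = 5)
V(Y, S) = 5/3 + 10*S - 5*Y/3 (V(Y, S) = ((1 + (-Y + 6*S))*5)/3 = ((1 - Y + 6*S)*5)/3 = (5 - 5*Y + 30*S)/3 = 5/3 + 10*S - 5*Y/3)
V(31, j(-7, 5))*(5*2) = (5/3 + 10*5 - 5/3*31)*(5*2) = (5/3 + 50 - 155/3)*10 = 0*10 = 0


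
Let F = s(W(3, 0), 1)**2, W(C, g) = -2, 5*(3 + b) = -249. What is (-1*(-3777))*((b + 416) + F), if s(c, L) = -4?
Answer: 7161192/5 ≈ 1.4322e+6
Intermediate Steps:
b = -264/5 (b = -3 + (1/5)*(-249) = -3 - 249/5 = -264/5 ≈ -52.800)
F = 16 (F = (-4)**2 = 16)
(-1*(-3777))*((b + 416) + F) = (-1*(-3777))*((-264/5 + 416) + 16) = 3777*(1816/5 + 16) = 3777*(1896/5) = 7161192/5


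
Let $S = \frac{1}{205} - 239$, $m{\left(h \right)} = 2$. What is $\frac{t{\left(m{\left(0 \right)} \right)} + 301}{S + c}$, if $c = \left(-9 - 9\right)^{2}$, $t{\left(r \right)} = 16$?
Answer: $\frac{64985}{17426} \approx 3.7292$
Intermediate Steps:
$S = - \frac{48994}{205}$ ($S = \frac{1}{205} - 239 = - \frac{48994}{205} \approx -239.0$)
$c = 324$ ($c = \left(-18\right)^{2} = 324$)
$\frac{t{\left(m{\left(0 \right)} \right)} + 301}{S + c} = \frac{16 + 301}{- \frac{48994}{205} + 324} = \frac{317}{\frac{17426}{205}} = 317 \cdot \frac{205}{17426} = \frac{64985}{17426}$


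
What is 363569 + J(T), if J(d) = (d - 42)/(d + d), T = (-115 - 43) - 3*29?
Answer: 25449871/70 ≈ 3.6357e+5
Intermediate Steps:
T = -245 (T = -158 - 87 = -245)
J(d) = (-42 + d)/(2*d) (J(d) = (-42 + d)/((2*d)) = (-42 + d)*(1/(2*d)) = (-42 + d)/(2*d))
363569 + J(T) = 363569 + (½)*(-42 - 245)/(-245) = 363569 + (½)*(-1/245)*(-287) = 363569 + 41/70 = 25449871/70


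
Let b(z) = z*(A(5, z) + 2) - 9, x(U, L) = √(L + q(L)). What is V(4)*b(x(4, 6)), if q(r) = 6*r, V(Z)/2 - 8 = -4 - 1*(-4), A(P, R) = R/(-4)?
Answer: -312 + 32*√42 ≈ -104.62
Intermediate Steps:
A(P, R) = -R/4 (A(P, R) = R*(-¼) = -R/4)
V(Z) = 16 (V(Z) = 16 + 2*(-4 - 1*(-4)) = 16 + 2*(-4 + 4) = 16 + 2*0 = 16 + 0 = 16)
x(U, L) = √7*√L (x(U, L) = √(L + 6*L) = √(7*L) = √7*√L)
b(z) = -9 + z*(2 - z/4) (b(z) = z*(-z/4 + 2) - 9 = z*(2 - z/4) - 9 = -9 + z*(2 - z/4))
V(4)*b(x(4, 6)) = 16*(-9 + 2*(√7*√6) - (√7*√6)²/4) = 16*(-9 + 2*√42 - (√42)²/4) = 16*(-9 + 2*√42 - ¼*42) = 16*(-9 + 2*√42 - 21/2) = 16*(-39/2 + 2*√42) = -312 + 32*√42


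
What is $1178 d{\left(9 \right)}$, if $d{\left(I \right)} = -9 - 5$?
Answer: $-16492$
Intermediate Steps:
$d{\left(I \right)} = -14$
$1178 d{\left(9 \right)} = 1178 \left(-14\right) = -16492$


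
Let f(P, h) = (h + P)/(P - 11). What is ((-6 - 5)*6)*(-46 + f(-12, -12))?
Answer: 68244/23 ≈ 2967.1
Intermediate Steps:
f(P, h) = (P + h)/(-11 + P)
((-6 - 5)*6)*(-46 + f(-12, -12)) = ((-6 - 5)*6)*(-46 + (-12 - 12)/(-11 - 12)) = (-11*6)*(-46 - 24/(-23)) = -66*(-46 - 1/23*(-24)) = -66*(-46 + 24/23) = -66*(-1034/23) = 68244/23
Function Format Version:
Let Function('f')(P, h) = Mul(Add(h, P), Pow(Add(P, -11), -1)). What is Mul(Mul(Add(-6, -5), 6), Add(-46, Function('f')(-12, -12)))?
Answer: Rational(68244, 23) ≈ 2967.1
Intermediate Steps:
Function('f')(P, h) = Mul(Pow(Add(-11, P), -1), Add(P, h)) (Function('f')(P, h) = Mul(Add(P, h), Pow(Add(-11, P), -1)) = Mul(Pow(Add(-11, P), -1), Add(P, h)))
Mul(Mul(Add(-6, -5), 6), Add(-46, Function('f')(-12, -12))) = Mul(Mul(Add(-6, -5), 6), Add(-46, Mul(Pow(Add(-11, -12), -1), Add(-12, -12)))) = Mul(Mul(-11, 6), Add(-46, Mul(Pow(-23, -1), -24))) = Mul(-66, Add(-46, Mul(Rational(-1, 23), -24))) = Mul(-66, Add(-46, Rational(24, 23))) = Mul(-66, Rational(-1034, 23)) = Rational(68244, 23)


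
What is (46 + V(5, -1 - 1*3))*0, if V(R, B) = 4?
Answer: 0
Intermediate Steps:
(46 + V(5, -1 - 1*3))*0 = (46 + 4)*0 = 50*0 = 0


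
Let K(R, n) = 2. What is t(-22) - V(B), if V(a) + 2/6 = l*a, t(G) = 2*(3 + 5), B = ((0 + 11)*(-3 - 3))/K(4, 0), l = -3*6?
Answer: -1733/3 ≈ -577.67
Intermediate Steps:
l = -18
B = -33 (B = ((0 + 11)*(-3 - 3))/2 = (11*(-6))*(1/2) = -66*1/2 = -33)
t(G) = 16 (t(G) = 2*8 = 16)
V(a) = -1/3 - 18*a
t(-22) - V(B) = 16 - (-1/3 - 18*(-33)) = 16 - (-1/3 + 594) = 16 - 1*1781/3 = 16 - 1781/3 = -1733/3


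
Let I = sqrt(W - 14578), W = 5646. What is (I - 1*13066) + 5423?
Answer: -7643 + 2*I*sqrt(2233) ≈ -7643.0 + 94.509*I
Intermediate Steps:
I = 2*I*sqrt(2233) (I = sqrt(5646 - 14578) = sqrt(-8932) = 2*I*sqrt(2233) ≈ 94.509*I)
(I - 1*13066) + 5423 = (2*I*sqrt(2233) - 1*13066) + 5423 = (2*I*sqrt(2233) - 13066) + 5423 = (-13066 + 2*I*sqrt(2233)) + 5423 = -7643 + 2*I*sqrt(2233)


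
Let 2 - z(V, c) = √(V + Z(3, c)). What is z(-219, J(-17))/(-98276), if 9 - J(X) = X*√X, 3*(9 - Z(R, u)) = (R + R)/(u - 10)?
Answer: -1/49138 + √2*√(-(104 - 1785*I*√17)/(1 - 17*I*√17))/98276 ≈ -2.0341e-5 + 0.00014746*I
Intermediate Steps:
Z(R, u) = 9 - 2*R/(3*(-10 + u)) (Z(R, u) = 9 - (R + R)/(3*(u - 10)) = 9 - 2*R/(3*(-10 + u)))
J(X) = 9 - X^(3/2) (J(X) = 9 - X*√X = 9 - X^(3/2))
z(V, c) = 2 - √(V + (-276 + 27*c)/(3*(-10 + c))) (z(V, c) = 2 - √(V + (-270 - 2*3 + 27*c)/(3*(-10 + c))) = 2 - √(V + (-270 - 6 + 27*c)/(3*(-10 + c))) = 2 - √(V + (-276 + 27*c)/(3*(-10 + c))))
z(-219, J(-17))/(-98276) = (2 - √((-92 + 9*(9 - (-17)^(3/2)) - 219*(-10 + (9 - (-17)^(3/2))))/(-10 + (9 - (-17)^(3/2)))))/(-98276) = (2 - √((-92 + 9*(9 - (-17)*I*√17) - 219*(-10 + (9 - (-17)*I*√17)))/(-10 + (9 - (-17)*I*√17))))*(-1/98276) = (2 - √((-92 + 9*(9 + 17*I*√17) - 219*(-10 + (9 + 17*I*√17)))/(-10 + (9 + 17*I*√17))))*(-1/98276) = (2 - √((-92 + (81 + 153*I*√17) - 219*(-1 + 17*I*√17))/(-1 + 17*I*√17)))*(-1/98276) = (2 - √((-92 + (81 + 153*I*√17) + (219 - 3723*I*√17))/(-1 + 17*I*√17)))*(-1/98276) = (2 - √((208 - 3570*I*√17)/(-1 + 17*I*√17)))*(-1/98276) = -1/49138 + √((208 - 3570*I*√17)/(-1 + 17*I*√17))/98276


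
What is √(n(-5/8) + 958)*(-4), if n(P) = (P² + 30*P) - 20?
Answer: -√58857/2 ≈ -121.30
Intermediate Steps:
n(P) = -20 + P² + 30*P
√(n(-5/8) + 958)*(-4) = √((-20 + (-5/8)² + 30*(-5/8)) + 958)*(-4) = √((-20 + 25/64 - 75/4) + 958)*(-4) = √(-2455/64 + 958)*(-4) = √(58857/64)*(-4) = (√58857/8)*(-4) = -√58857/2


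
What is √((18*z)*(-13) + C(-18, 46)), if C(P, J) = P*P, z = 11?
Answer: 15*I*√10 ≈ 47.434*I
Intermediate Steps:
C(P, J) = P²
√((18*z)*(-13) + C(-18, 46)) = √((18*11)*(-13) + (-18)²) = √(198*(-13) + 324) = √(-2574 + 324) = √(-2250) = 15*I*√10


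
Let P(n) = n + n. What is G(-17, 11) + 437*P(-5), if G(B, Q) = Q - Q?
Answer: -4370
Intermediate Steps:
G(B, Q) = 0
P(n) = 2*n
G(-17, 11) + 437*P(-5) = 0 + 437*(2*(-5)) = 0 + 437*(-10) = 0 - 4370 = -4370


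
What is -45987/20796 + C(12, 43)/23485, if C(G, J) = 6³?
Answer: -358504253/162798020 ≈ -2.2021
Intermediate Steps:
C(G, J) = 216
-45987/20796 + C(12, 43)/23485 = -45987/20796 + 216/23485 = -45987*1/20796 + 216*(1/23485) = -15329/6932 + 216/23485 = -358504253/162798020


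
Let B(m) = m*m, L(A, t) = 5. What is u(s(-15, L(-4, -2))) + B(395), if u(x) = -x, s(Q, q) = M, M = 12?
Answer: 156013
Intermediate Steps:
s(Q, q) = 12
B(m) = m²
u(s(-15, L(-4, -2))) + B(395) = -1*12 + 395² = -12 + 156025 = 156013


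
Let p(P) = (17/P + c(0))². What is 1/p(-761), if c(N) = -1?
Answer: 579121/605284 ≈ 0.95678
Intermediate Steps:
p(P) = (-1 + 17/P)² (p(P) = (17/P - 1)² = (-1 + 17/P)²)
1/p(-761) = 1/((17 - 1*(-761))²/(-761)²) = 1/((17 + 761)²/579121) = 1/((1/579121)*778²) = 1/((1/579121)*605284) = 1/(605284/579121) = 579121/605284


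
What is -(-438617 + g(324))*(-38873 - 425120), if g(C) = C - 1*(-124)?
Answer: -203307348817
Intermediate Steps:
g(C) = 124 + C (g(C) = C + 124 = 124 + C)
-(-438617 + g(324))*(-38873 - 425120) = -(-438617 + (124 + 324))*(-38873 - 425120) = -(-438617 + 448)*(-463993) = -(-438169)*(-463993) = -1*203307348817 = -203307348817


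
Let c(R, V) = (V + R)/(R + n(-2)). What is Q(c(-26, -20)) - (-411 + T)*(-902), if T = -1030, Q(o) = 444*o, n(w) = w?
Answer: -9093368/7 ≈ -1.2991e+6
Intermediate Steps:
c(R, V) = (R + V)/(-2 + R) (c(R, V) = (V + R)/(R - 2) = (R + V)/(-2 + R))
Q(c(-26, -20)) - (-411 + T)*(-902) = 444*((-26 - 20)/(-2 - 26)) - (-411 - 1030)*(-902) = 444*(-46/(-28)) - (-1441)*(-902) = 444*(-1/28*(-46)) - 1*1299782 = 444*(23/14) - 1299782 = 5106/7 - 1299782 = -9093368/7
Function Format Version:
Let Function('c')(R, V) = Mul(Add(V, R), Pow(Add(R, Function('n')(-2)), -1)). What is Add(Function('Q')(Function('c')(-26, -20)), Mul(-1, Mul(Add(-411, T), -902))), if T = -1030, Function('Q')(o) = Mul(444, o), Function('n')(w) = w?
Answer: Rational(-9093368, 7) ≈ -1.2991e+6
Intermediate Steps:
Function('c')(R, V) = Mul(Pow(Add(-2, R), -1), Add(R, V)) (Function('c')(R, V) = Mul(Add(V, R), Pow(Add(R, -2), -1)) = Mul(Add(R, V), Pow(Add(-2, R), -1)) = Mul(Pow(Add(-2, R), -1), Add(R, V)))
Add(Function('Q')(Function('c')(-26, -20)), Mul(-1, Mul(Add(-411, T), -902))) = Add(Mul(444, Mul(Pow(Add(-2, -26), -1), Add(-26, -20))), Mul(-1, Mul(Add(-411, -1030), -902))) = Add(Mul(444, Mul(Pow(-28, -1), -46)), Mul(-1, Mul(-1441, -902))) = Add(Mul(444, Mul(Rational(-1, 28), -46)), Mul(-1, 1299782)) = Add(Mul(444, Rational(23, 14)), -1299782) = Add(Rational(5106, 7), -1299782) = Rational(-9093368, 7)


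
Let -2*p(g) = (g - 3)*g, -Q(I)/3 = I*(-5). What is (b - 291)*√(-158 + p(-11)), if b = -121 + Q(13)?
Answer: -217*I*√235 ≈ -3326.5*I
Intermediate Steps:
Q(I) = 15*I (Q(I) = -3*I*(-5) = -(-15)*I = 15*I)
b = 74 (b = -121 + 15*13 = -121 + 195 = 74)
p(g) = -g*(-3 + g)/2 (p(g) = -(g - 3)*g/2 = -(-3 + g)*g/2 = -g*(-3 + g)/2)
(b - 291)*√(-158 + p(-11)) = (74 - 291)*√(-158 + (½)*(-11)*(3 - 1*(-11))) = -217*√(-158 + (½)*(-11)*(3 + 11)) = -217*√(-158 + (½)*(-11)*14) = -217*√(-158 - 77) = -217*I*√235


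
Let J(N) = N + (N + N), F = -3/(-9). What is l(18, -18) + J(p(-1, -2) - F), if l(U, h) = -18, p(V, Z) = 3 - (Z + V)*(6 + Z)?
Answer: 26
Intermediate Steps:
p(V, Z) = 3 - (6 + Z)*(V + Z) (p(V, Z) = 3 - (V + Z)*(6 + Z) = 3 - (6 + Z)*(V + Z))
F = ⅓ (F = -3*(-⅑) = ⅓ ≈ 0.33333)
J(N) = 3*N (J(N) = N + 2*N = 3*N)
l(18, -18) + J(p(-1, -2) - F) = -18 + 3*((3 - 1*(-2)² - 6*(-1) - 6*(-2) - 1*(-1)*(-2)) - 1*⅓) = -18 + 3*((3 - 1*4 + 6 + 12 - 2) - ⅓) = -18 + 3*((3 - 4 + 6 + 12 - 2) - ⅓) = -18 + 3*(15 - ⅓) = -18 + 3*(44/3) = -18 + 44 = 26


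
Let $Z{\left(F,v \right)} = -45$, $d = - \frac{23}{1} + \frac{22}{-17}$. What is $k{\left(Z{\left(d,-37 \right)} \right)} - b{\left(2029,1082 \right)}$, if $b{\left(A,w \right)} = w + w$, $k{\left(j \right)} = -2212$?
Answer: $-4376$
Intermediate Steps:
$d = - \frac{413}{17}$ ($d = \left(-23\right) 1 + 22 \left(- \frac{1}{17}\right) = -23 - \frac{22}{17} = - \frac{413}{17} \approx -24.294$)
$b{\left(A,w \right)} = 2 w$
$k{\left(Z{\left(d,-37 \right)} \right)} - b{\left(2029,1082 \right)} = -2212 - 2 \cdot 1082 = -2212 - 2164 = -4376$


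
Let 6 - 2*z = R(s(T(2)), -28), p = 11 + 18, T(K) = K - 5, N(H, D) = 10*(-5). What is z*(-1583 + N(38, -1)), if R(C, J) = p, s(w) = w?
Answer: 37559/2 ≈ 18780.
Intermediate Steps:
N(H, D) = -50
T(K) = -5 + K
p = 29
R(C, J) = 29
z = -23/2 (z = 3 - 1/2*29 = 3 - 29/2 = -23/2 ≈ -11.500)
z*(-1583 + N(38, -1)) = -23*(-1583 - 50)/2 = -23/2*(-1633) = 37559/2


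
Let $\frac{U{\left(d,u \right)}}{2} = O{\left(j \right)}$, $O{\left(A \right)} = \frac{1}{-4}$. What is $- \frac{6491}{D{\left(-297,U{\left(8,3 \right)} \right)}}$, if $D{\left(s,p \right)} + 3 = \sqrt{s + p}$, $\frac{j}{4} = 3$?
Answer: $\frac{38946}{613} + \frac{6491 i \sqrt{1190}}{613} \approx 63.533 + 365.28 i$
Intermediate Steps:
$j = 12$ ($j = 4 \cdot 3 = 12$)
$O{\left(A \right)} = - \frac{1}{4}$
$U{\left(d,u \right)} = - \frac{1}{2}$ ($U{\left(d,u \right)} = 2 \left(- \frac{1}{4}\right) = - \frac{1}{2}$)
$D{\left(s,p \right)} = -3 + \sqrt{p + s}$ ($D{\left(s,p \right)} = -3 + \sqrt{s + p} = -3 + \sqrt{p + s}$)
$- \frac{6491}{D{\left(-297,U{\left(8,3 \right)} \right)}} = - \frac{6491}{-3 + \sqrt{- \frac{1}{2} - 297}} = - \frac{6491}{-3 + \sqrt{- \frac{595}{2}}} = - \frac{6491}{-3 + \frac{i \sqrt{1190}}{2}}$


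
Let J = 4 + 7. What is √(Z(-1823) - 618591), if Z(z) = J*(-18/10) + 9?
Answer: I*√15465045/5 ≈ 786.51*I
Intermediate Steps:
J = 11
Z(z) = -54/5 (Z(z) = 11*(-18/10) + 9 = 11*(-18*⅒) + 9 = 11*(-9/5) + 9 = -99/5 + 9 = -54/5)
√(Z(-1823) - 618591) = √(-54/5 - 618591) = √(-3093009/5) = I*√15465045/5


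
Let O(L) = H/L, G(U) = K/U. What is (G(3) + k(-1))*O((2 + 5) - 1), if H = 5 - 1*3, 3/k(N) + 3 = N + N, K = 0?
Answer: -⅕ ≈ -0.20000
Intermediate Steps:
k(N) = 3/(-3 + 2*N) (k(N) = 3/(-3 + (N + N)) = 3/(-3 + 2*N))
H = 2 (H = 5 - 3 = 2)
G(U) = 0 (G(U) = 0/U = 0)
O(L) = 2/L
(G(3) + k(-1))*O((2 + 5) - 1) = (0 + 3/(-3 + 2*(-1)))*(2/((2 + 5) - 1)) = (0 + 3/(-3 - 2))*(2/(7 - 1)) = (0 + 3/(-5))*(2/6) = (0 + 3*(-⅕))*(2*(⅙)) = (0 - ⅗)*(⅓) = -⅗*⅓ = -⅕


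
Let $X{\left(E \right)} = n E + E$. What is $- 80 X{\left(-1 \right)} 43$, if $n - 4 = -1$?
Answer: $13760$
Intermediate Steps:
$n = 3$ ($n = 4 - 1 = 3$)
$X{\left(E \right)} = 4 E$ ($X{\left(E \right)} = 3 E + E = 4 E$)
$- 80 X{\left(-1 \right)} 43 = - 80 \cdot 4 \left(-1\right) 43 = \left(-80\right) \left(-4\right) 43 = 320 \cdot 43 = 13760$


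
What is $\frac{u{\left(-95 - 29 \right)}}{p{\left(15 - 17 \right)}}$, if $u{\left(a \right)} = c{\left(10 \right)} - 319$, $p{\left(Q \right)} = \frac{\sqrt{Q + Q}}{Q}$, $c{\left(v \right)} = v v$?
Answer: $- 219 i \approx - 219.0 i$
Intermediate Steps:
$c{\left(v \right)} = v^{2}$
$p{\left(Q \right)} = \frac{\sqrt{2}}{\sqrt{Q}}$ ($p{\left(Q \right)} = \frac{\sqrt{2 Q}}{Q} = \frac{\sqrt{2} \sqrt{Q}}{Q} = \frac{\sqrt{2}}{\sqrt{Q}}$)
$u{\left(a \right)} = -219$ ($u{\left(a \right)} = 10^{2} - 319 = 100 - 319 = -219$)
$\frac{u{\left(-95 - 29 \right)}}{p{\left(15 - 17 \right)}} = - \frac{219}{\sqrt{2} \frac{1}{\sqrt{15 - 17}}} = - \frac{219}{\sqrt{2} \frac{1}{\sqrt{-2}}} = - \frac{219}{\sqrt{2} \left(- \frac{i \sqrt{2}}{2}\right)} = - \frac{219}{\left(-1\right) i} = - 219 i$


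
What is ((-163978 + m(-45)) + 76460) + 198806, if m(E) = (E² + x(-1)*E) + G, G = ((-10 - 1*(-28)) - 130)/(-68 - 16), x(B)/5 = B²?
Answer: 339268/3 ≈ 1.1309e+5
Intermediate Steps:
x(B) = 5*B²
G = 4/3 (G = ((-10 + 28) - 130)/(-84) = (18 - 130)*(-1/84) = -112*(-1/84) = 4/3 ≈ 1.3333)
m(E) = 4/3 + E² + 5*E (m(E) = (E² + (5*(-1)²)*E) + 4/3 = (E² + (5*1)*E) + 4/3 = (E² + 5*E) + 4/3 = 4/3 + E² + 5*E)
((-163978 + m(-45)) + 76460) + 198806 = ((-163978 + (4/3 + (-45)² + 5*(-45))) + 76460) + 198806 = ((-163978 + (4/3 + 2025 - 225)) + 76460) + 198806 = ((-163978 + 5404/3) + 76460) + 198806 = (-486530/3 + 76460) + 198806 = -257150/3 + 198806 = 339268/3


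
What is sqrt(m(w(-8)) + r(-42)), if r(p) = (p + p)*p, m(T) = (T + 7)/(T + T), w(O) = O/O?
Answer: 2*sqrt(883) ≈ 59.431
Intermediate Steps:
w(O) = 1
m(T) = (7 + T)/(2*T) (m(T) = (7 + T)/((2*T)) = (7 + T)*(1/(2*T)) = (7 + T)/(2*T))
r(p) = 2*p**2 (r(p) = (2*p)*p = 2*p**2)
sqrt(m(w(-8)) + r(-42)) = sqrt((1/2)*(7 + 1)/1 + 2*(-42)**2) = sqrt((1/2)*1*8 + 2*1764) = sqrt(4 + 3528) = sqrt(3532) = 2*sqrt(883)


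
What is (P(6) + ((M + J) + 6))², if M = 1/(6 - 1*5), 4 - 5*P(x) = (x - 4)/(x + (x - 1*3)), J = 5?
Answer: 329476/2025 ≈ 162.70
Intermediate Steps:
P(x) = ⅘ - (-4 + x)/(5*(-3 + 2*x)) (P(x) = ⅘ - (x - 4)/(5*(x + (x - 1*3))) = ⅘ - (-4 + x)/(5*(x + (x - 3))) = ⅘ - (-4 + x)/(5*(x + (-3 + x))) = ⅘ - (-4 + x)/(5*(-3 + 2*x)))
M = 1 (M = 1/(6 - 5) = 1/1 = 1)
(P(6) + ((M + J) + 6))² = ((-8 + 7*6)/(5*(-3 + 2*6)) + ((1 + 5) + 6))² = ((-8 + 42)/(5*(-3 + 12)) + (6 + 6))² = ((⅕)*34/9 + 12)² = ((⅕)*(⅑)*34 + 12)² = (34/45 + 12)² = (574/45)² = 329476/2025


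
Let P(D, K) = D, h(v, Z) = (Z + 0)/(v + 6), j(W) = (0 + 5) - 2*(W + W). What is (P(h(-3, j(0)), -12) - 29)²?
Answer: 6724/9 ≈ 747.11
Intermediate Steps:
j(W) = 5 - 4*W
h(v, Z) = Z/(6 + v)
(P(h(-3, j(0)), -12) - 29)² = ((5 - 4*0)/(6 - 3) - 29)² = ((5 + 0)/3 - 29)² = (5*(⅓) - 29)² = (5/3 - 29)² = (-82/3)² = 6724/9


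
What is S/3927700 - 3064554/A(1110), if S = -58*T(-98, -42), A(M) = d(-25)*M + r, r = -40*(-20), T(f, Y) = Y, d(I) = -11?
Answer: 42988130502/160053775 ≈ 268.59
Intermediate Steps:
r = 800
A(M) = 800 - 11*M (A(M) = -11*M + 800 = 800 - 11*M)
S = 2436 (S = -58*(-42) = 2436)
S/3927700 - 3064554/A(1110) = 2436/3927700 - 3064554/(800 - 11*1110) = 2436*(1/3927700) - 3064554/(800 - 12210) = 87/140275 - 3064554/(-11410) = 87/140275 - 3064554*(-1/11410) = 87/140275 + 1532277/5705 = 42988130502/160053775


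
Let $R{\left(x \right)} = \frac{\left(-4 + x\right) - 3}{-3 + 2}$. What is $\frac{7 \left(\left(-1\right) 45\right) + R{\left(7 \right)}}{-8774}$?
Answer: $\frac{315}{8774} \approx 0.035902$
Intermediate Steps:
$R{\left(x \right)} = 7 - x$ ($R{\left(x \right)} = \frac{-7 + x}{-1} = \left(-7 + x\right) \left(-1\right) = 7 - x$)
$\frac{7 \left(\left(-1\right) 45\right) + R{\left(7 \right)}}{-8774} = \frac{7 \left(\left(-1\right) 45\right) + \left(7 - 7\right)}{-8774} = \left(7 \left(-45\right) + \left(7 - 7\right)\right) \left(- \frac{1}{8774}\right) = \left(-315 + 0\right) \left(- \frac{1}{8774}\right) = \left(-315\right) \left(- \frac{1}{8774}\right) = \frac{315}{8774}$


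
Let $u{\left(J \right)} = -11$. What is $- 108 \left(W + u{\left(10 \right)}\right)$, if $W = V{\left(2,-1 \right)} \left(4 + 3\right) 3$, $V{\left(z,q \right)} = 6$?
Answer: $-12420$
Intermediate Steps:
$W = 126$ ($W = 6 \left(4 + 3\right) 3 = 6 \cdot 7 \cdot 3 = 42 \cdot 3 = 126$)
$- 108 \left(W + u{\left(10 \right)}\right) = - 108 \left(126 - 11\right) = \left(-108\right) 115 = -12420$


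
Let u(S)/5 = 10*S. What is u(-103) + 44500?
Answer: 39350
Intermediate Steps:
u(S) = 50*S (u(S) = 5*(10*S) = 50*S)
u(-103) + 44500 = 50*(-103) + 44500 = -5150 + 44500 = 39350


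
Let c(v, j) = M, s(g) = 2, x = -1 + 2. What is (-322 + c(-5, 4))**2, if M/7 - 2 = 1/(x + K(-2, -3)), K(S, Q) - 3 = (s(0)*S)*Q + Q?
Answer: 15976009/169 ≈ 94533.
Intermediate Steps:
x = 1
K(S, Q) = 3 + Q + 2*Q*S (K(S, Q) = 3 + ((2*S)*Q + Q) = 3 + (2*Q*S + Q) = 3 + (Q + 2*Q*S) = 3 + Q + 2*Q*S)
M = 189/13 (M = 14 + 7/(1 + (3 - 3 + 2*(-3)*(-2))) = 14 + 7/(1 + (3 - 3 + 12)) = 14 + 7/(1 + 12) = 14 + 7/13 = 189/13 ≈ 14.538)
c(v, j) = 189/13
(-322 + c(-5, 4))**2 = (-322 + 189/13)**2 = (-3997/13)**2 = 15976009/169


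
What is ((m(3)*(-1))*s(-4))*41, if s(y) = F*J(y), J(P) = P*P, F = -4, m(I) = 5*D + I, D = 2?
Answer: 34112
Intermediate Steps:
m(I) = 10 + I (m(I) = 5*2 + I = 10 + I)
J(P) = P²
s(y) = -4*y²
((m(3)*(-1))*s(-4))*41 = (((10 + 3)*(-1))*(-4*(-4)²))*41 = ((13*(-1))*(-4*16))*41 = -13*(-64)*41 = 832*41 = 34112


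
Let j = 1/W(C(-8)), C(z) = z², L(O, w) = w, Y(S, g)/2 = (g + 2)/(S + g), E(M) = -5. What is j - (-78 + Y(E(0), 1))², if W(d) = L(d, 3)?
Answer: -75839/12 ≈ -6319.9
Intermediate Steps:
Y(S, g) = 2*(2 + g)/(S + g) (Y(S, g) = 2*((g + 2)/(S + g)) = 2*((2 + g)/(S + g)) = 2*(2 + g)/(S + g))
W(d) = 3
j = ⅓ (j = 1/3 = ⅓ ≈ 0.33333)
j - (-78 + Y(E(0), 1))² = ⅓ - (-78 + 2*(2 + 1)/(-5 + 1))² = ⅓ - (-78 + 2*3/(-4))² = ⅓ - (-78 + 2*(-¼)*3)² = ⅓ - (-78 - 3/2)² = ⅓ - (-159/2)² = ⅓ - 1*25281/4 = ⅓ - 25281/4 = -75839/12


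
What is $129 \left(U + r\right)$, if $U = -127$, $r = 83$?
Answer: $-5676$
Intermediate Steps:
$129 \left(U + r\right) = 129 \left(-127 + 83\right) = 129 \left(-44\right) = -5676$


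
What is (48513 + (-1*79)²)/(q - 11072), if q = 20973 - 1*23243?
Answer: -3911/953 ≈ -4.1039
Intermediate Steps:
q = -2270 (q = 20973 - 23243 = -2270)
(48513 + (-1*79)²)/(q - 11072) = (48513 + (-1*79)²)/(-2270 - 11072) = (48513 + (-79)²)/(-13342) = (48513 + 6241)*(-1/13342) = 54754*(-1/13342) = -3911/953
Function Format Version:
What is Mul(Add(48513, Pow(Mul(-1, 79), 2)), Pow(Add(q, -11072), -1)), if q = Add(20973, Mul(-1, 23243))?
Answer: Rational(-3911, 953) ≈ -4.1039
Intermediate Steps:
q = -2270 (q = Add(20973, -23243) = -2270)
Mul(Add(48513, Pow(Mul(-1, 79), 2)), Pow(Add(q, -11072), -1)) = Mul(Add(48513, Pow(Mul(-1, 79), 2)), Pow(Add(-2270, -11072), -1)) = Mul(Add(48513, Pow(-79, 2)), Pow(-13342, -1)) = Mul(Add(48513, 6241), Rational(-1, 13342)) = Mul(54754, Rational(-1, 13342)) = Rational(-3911, 953)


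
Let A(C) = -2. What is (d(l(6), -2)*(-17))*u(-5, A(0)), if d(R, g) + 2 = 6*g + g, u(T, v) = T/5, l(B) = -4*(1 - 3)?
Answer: -272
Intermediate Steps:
l(B) = 8 (l(B) = -4*(-2) = 8)
u(T, v) = T/5 (u(T, v) = T*(⅕) = T/5)
d(R, g) = -2 + 7*g (d(R, g) = -2 + (6*g + g) = -2 + 7*g)
(d(l(6), -2)*(-17))*u(-5, A(0)) = ((-2 + 7*(-2))*(-17))*((⅕)*(-5)) = ((-2 - 14)*(-17))*(-1) = -16*(-17)*(-1) = 272*(-1) = -272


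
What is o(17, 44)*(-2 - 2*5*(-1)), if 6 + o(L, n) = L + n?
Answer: 440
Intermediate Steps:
o(L, n) = -6 + L + n (o(L, n) = -6 + (L + n) = -6 + L + n)
o(17, 44)*(-2 - 2*5*(-1)) = (-6 + 17 + 44)*(-2 - 2*5*(-1)) = 55*(-2 - 10*(-1)) = 55*(-2 + 10) = 55*8 = 440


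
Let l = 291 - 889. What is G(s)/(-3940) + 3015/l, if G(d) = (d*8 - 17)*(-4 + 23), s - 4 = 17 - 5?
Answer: -6570141/1178060 ≈ -5.5771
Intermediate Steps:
s = 16 (s = 4 + (17 - 5) = 4 + 12 = 16)
l = -598
G(d) = -323 + 152*d (G(d) = (8*d - 17)*19 = (-17 + 8*d)*19 = -323 + 152*d)
G(s)/(-3940) + 3015/l = (-323 + 152*16)/(-3940) + 3015/(-598) = (-323 + 2432)*(-1/3940) + 3015*(-1/598) = 2109*(-1/3940) - 3015/598 = -2109/3940 - 3015/598 = -6570141/1178060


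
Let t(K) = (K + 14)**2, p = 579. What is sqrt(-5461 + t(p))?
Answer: 2*sqrt(86547) ≈ 588.38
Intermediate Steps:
t(K) = (14 + K)**2
sqrt(-5461 + t(p)) = sqrt(-5461 + (14 + 579)**2) = sqrt(-5461 + 593**2) = sqrt(-5461 + 351649) = sqrt(346188) = 2*sqrt(86547)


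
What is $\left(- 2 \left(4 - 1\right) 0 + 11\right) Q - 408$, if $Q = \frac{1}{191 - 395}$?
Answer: $- \frac{83243}{204} \approx -408.05$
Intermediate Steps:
$Q = - \frac{1}{204}$ ($Q = \frac{1}{-204} = - \frac{1}{204} \approx -0.004902$)
$\left(- 2 \left(4 - 1\right) 0 + 11\right) Q - 408 = \left(- 2 \left(4 - 1\right) 0 + 11\right) \left(- \frac{1}{204}\right) - 408 = \left(\left(-2\right) 3 \cdot 0 + 11\right) \left(- \frac{1}{204}\right) - 408 = \left(\left(-6\right) 0 + 11\right) \left(- \frac{1}{204}\right) - 408 = \left(0 + 11\right) \left(- \frac{1}{204}\right) - 408 = 11 \left(- \frac{1}{204}\right) - 408 = - \frac{11}{204} - 408 = - \frac{83243}{204}$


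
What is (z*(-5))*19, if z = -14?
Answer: 1330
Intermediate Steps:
(z*(-5))*19 = -14*(-5)*19 = 70*19 = 1330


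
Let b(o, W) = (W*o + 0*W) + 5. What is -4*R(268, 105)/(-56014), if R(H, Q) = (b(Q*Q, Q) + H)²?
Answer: 383065079544/4001 ≈ 9.5742e+7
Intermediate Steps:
b(o, W) = 5 + W*o (b(o, W) = (W*o + 0) + 5 = W*o + 5 = 5 + W*o)
R(H, Q) = (5 + H + Q³)² (R(H, Q) = ((5 + Q*(Q*Q)) + H)² = ((5 + Q*Q²) + H)² = ((5 + Q³) + H)² = (5 + H + Q³)²)
-4*R(268, 105)/(-56014) = -4*(5 + 268 + 105³)²/(-56014) = -4*(5 + 268 + 1157625)²*(-1)/56014 = -4*1157898²*(-1)/56014 = -5362911113616*(-1)/56014 = -4*(-95766269886/4001) = 383065079544/4001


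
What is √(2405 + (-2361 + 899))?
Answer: √943 ≈ 30.708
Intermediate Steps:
√(2405 + (-2361 + 899)) = √(2405 - 1462) = √943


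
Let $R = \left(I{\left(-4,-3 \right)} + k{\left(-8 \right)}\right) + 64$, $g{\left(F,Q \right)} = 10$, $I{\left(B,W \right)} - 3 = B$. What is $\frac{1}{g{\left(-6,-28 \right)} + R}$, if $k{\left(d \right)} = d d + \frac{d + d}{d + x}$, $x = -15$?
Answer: $\frac{23}{3167} \approx 0.0072624$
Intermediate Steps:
$I{\left(B,W \right)} = 3 + B$
$k{\left(d \right)} = d^{2} + \frac{2 d}{-15 + d}$ ($k{\left(d \right)} = d d + \frac{d + d}{d - 15} = d^{2} + \frac{2 d}{-15 + d}$)
$R = \frac{2937}{23}$ ($R = \left(\left(3 - 4\right) - \frac{8 \left(2 + \left(-8\right)^{2} - -120\right)}{-15 - 8}\right) + 64 = \left(-1 - \frac{8 \left(2 + 64 + 120\right)}{-23}\right) + 64 = \left(-1 - \left(- \frac{8}{23}\right) 186\right) + 64 = \left(-1 + \frac{1488}{23}\right) + 64 = \frac{1465}{23} + 64 = \frac{2937}{23} \approx 127.7$)
$\frac{1}{g{\left(-6,-28 \right)} + R} = \frac{1}{10 + \frac{2937}{23}} = \frac{1}{\frac{3167}{23}} = \frac{23}{3167}$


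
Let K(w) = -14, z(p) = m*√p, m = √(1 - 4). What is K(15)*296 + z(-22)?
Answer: -4144 - √66 ≈ -4152.1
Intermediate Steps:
m = I*√3 (m = √(-3) = I*√3 ≈ 1.732*I)
z(p) = I*√3*√p (z(p) = (I*√3)*√p = I*√3*√p)
K(15)*296 + z(-22) = -14*296 + I*√3*√(-22) = -4144 + I*√3*(I*√22) = -4144 - √66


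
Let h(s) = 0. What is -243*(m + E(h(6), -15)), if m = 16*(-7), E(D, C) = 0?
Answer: 27216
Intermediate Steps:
m = -112
-243*(m + E(h(6), -15)) = -243*(-112 + 0) = -243*(-112) = 27216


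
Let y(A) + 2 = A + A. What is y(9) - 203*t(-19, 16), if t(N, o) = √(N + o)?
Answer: 16 - 203*I*√3 ≈ 16.0 - 351.61*I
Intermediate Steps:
y(A) = -2 + 2*A (y(A) = -2 + (A + A) = -2 + 2*A)
y(9) - 203*t(-19, 16) = (-2 + 2*9) - 203*√(-19 + 16) = (-2 + 18) - 203*I*√3 = 16 - 203*I*√3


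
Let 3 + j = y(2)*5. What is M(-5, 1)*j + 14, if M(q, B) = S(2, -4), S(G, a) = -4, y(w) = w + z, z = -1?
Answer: 6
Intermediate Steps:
y(w) = -1 + w (y(w) = w - 1 = -1 + w)
M(q, B) = -4
j = 2 (j = -3 + (-1 + 2)*5 = -3 + 1*5 = -3 + 5 = 2)
M(-5, 1)*j + 14 = -4*2 + 14 = -8 + 14 = 6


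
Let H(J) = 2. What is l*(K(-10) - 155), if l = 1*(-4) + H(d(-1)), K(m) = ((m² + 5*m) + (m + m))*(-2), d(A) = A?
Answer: 430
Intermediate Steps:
K(m) = -14*m - 2*m² (K(m) = ((m² + 5*m) + 2*m)*(-2) = (m² + 7*m)*(-2) = -14*m - 2*m²)
l = -2 (l = 1*(-4) + 2 = -4 + 2 = -2)
l*(K(-10) - 155) = -2*(-2*(-10)*(7 - 10) - 155) = -2*(-2*(-10)*(-3) - 155) = -2*(-60 - 155) = -2*(-215) = 430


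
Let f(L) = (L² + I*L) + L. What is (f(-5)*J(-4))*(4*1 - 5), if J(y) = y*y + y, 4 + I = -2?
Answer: -600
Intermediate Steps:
I = -6 (I = -4 - 2 = -6)
J(y) = y + y² (J(y) = y² + y = y + y²)
f(L) = L² - 5*L (f(L) = (L² - 6*L) + L = L² - 5*L)
(f(-5)*J(-4))*(4*1 - 5) = ((-5*(-5 - 5))*(-4*(1 - 4)))*(4*1 - 5) = ((-5*(-10))*(-4*(-3)))*(4 - 5) = (50*12)*(-1) = 600*(-1) = -600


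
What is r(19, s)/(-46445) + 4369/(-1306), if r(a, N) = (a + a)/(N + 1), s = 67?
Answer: -1724810946/515585945 ≈ -3.3453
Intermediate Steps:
r(a, N) = 2*a/(1 + N) (r(a, N) = (2*a)/(1 + N) = 2*a/(1 + N))
r(19, s)/(-46445) + 4369/(-1306) = (2*19/(1 + 67))/(-46445) + 4369/(-1306) = (2*19/68)*(-1/46445) + 4369*(-1/1306) = (2*19*(1/68))*(-1/46445) - 4369/1306 = (19/34)*(-1/46445) - 4369/1306 = -19/1579130 - 4369/1306 = -1724810946/515585945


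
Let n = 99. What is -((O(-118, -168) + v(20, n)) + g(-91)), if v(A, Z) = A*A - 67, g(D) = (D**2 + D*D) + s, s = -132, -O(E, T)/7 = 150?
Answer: -15713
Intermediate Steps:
O(E, T) = -1050 (O(E, T) = -7*150 = -1050)
g(D) = -132 + 2*D**2 (g(D) = (D**2 + D*D) - 132 = (D**2 + D**2) - 132 = 2*D**2 - 132 = -132 + 2*D**2)
v(A, Z) = -67 + A**2 (v(A, Z) = A**2 - 67 = -67 + A**2)
-((O(-118, -168) + v(20, n)) + g(-91)) = -((-1050 + (-67 + 20**2)) + (-132 + 2*(-91)**2)) = -((-1050 + (-67 + 400)) + (-132 + 2*8281)) = -((-1050 + 333) + (-132 + 16562)) = -(-717 + 16430) = -1*15713 = -15713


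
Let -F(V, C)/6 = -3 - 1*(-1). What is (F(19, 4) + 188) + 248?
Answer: 448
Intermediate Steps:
F(V, C) = 12 (F(V, C) = -6*(-3 - 1*(-1)) = -6*(-3 + 1) = -6*(-2) = 12)
(F(19, 4) + 188) + 248 = (12 + 188) + 248 = 200 + 248 = 448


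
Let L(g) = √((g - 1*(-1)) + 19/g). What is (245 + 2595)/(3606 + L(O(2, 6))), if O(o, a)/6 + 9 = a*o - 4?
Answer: 12289248/15603893 - 3976*I*√6/15603893 ≈ 0.78758 - 0.00062415*I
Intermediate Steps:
O(o, a) = -78 + 6*a*o (O(o, a) = -54 + 6*(a*o - 4) = -54 + 6*(-4 + a*o) = -54 + (-24 + 6*a*o) = -78 + 6*a*o)
L(g) = √(1 + g + 19/g) (L(g) = √((g + 1) + 19/g) = √((1 + g) + 19/g) = √(1 + g + 19/g))
(245 + 2595)/(3606 + L(O(2, 6))) = (245 + 2595)/(3606 + √(1 + (-78 + 6*6*2) + 19/(-78 + 6*6*2))) = 2840/(3606 + √(1 + (-78 + 72) + 19/(-78 + 72))) = 2840/(3606 + √(1 - 6 + 19/(-6))) = 2840/(3606 + √(1 - 6 + 19*(-⅙))) = 2840/(3606 + √(1 - 6 - 19/6)) = 2840/(3606 + √(-49/6)) = 2840/(3606 + 7*I*√6/6)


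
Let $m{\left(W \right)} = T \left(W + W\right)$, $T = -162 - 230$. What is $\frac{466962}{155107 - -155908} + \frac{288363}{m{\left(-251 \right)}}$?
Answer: $\frac{181575868653}{61202775760} \approx 2.9668$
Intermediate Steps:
$T = -392$
$m{\left(W \right)} = - 784 W$ ($m{\left(W \right)} = - 392 \left(W + W\right) = - 392 \cdot 2 W = - 784 W$)
$\frac{466962}{155107 - -155908} + \frac{288363}{m{\left(-251 \right)}} = \frac{466962}{155107 - -155908} + \frac{288363}{\left(-784\right) \left(-251\right)} = \frac{466962}{155107 + 155908} + \frac{288363}{196784} = \frac{466962}{311015} + 288363 \cdot \frac{1}{196784} = 466962 \cdot \frac{1}{311015} + \frac{288363}{196784} = \frac{466962}{311015} + \frac{288363}{196784} = \frac{181575868653}{61202775760}$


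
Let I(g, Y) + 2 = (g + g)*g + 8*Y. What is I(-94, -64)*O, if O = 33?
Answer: 566214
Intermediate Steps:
I(g, Y) = -2 + 2*g² + 8*Y (I(g, Y) = -2 + ((g + g)*g + 8*Y) = -2 + ((2*g)*g + 8*Y) = -2 + (2*g² + 8*Y) = -2 + 2*g² + 8*Y)
I(-94, -64)*O = (-2 + 2*(-94)² + 8*(-64))*33 = (-2 + 2*8836 - 512)*33 = (-2 + 17672 - 512)*33 = 17158*33 = 566214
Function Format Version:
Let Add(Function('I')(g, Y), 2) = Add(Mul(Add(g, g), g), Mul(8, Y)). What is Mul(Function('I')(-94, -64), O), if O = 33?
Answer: 566214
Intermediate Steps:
Function('I')(g, Y) = Add(-2, Mul(2, Pow(g, 2)), Mul(8, Y)) (Function('I')(g, Y) = Add(-2, Add(Mul(Add(g, g), g), Mul(8, Y))) = Add(-2, Add(Mul(Mul(2, g), g), Mul(8, Y))) = Add(-2, Add(Mul(2, Pow(g, 2)), Mul(8, Y))) = Add(-2, Mul(2, Pow(g, 2)), Mul(8, Y)))
Mul(Function('I')(-94, -64), O) = Mul(Add(-2, Mul(2, Pow(-94, 2)), Mul(8, -64)), 33) = Mul(Add(-2, Mul(2, 8836), -512), 33) = Mul(Add(-2, 17672, -512), 33) = Mul(17158, 33) = 566214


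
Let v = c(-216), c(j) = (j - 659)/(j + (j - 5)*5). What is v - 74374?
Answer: -98247179/1321 ≈ -74373.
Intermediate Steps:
c(j) = (-659 + j)/(-25 + 6*j) (c(j) = (-659 + j)/(j + (-5 + j)*5) = (-659 + j)/(j + (-25 + 5*j)) = (-659 + j)/(-25 + 6*j))
v = 875/1321 (v = (-659 - 216)/(-25 + 6*(-216)) = -875/(-25 - 1296) = -875/(-1321) = -1/1321*(-875) = 875/1321 ≈ 0.66238)
v - 74374 = 875/1321 - 74374 = -98247179/1321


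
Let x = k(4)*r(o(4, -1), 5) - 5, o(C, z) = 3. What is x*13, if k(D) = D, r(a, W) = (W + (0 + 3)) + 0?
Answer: 351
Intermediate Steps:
r(a, W) = 3 + W (r(a, W) = (W + 3) + 0 = (3 + W) + 0 = 3 + W)
x = 27 (x = 4*(3 + 5) - 5 = 4*8 - 5 = 32 - 5 = 27)
x*13 = 27*13 = 351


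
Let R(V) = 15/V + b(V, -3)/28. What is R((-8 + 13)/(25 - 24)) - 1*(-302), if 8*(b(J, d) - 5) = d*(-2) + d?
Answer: 68363/224 ≈ 305.19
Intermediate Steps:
b(J, d) = 5 - d/8 (b(J, d) = 5 + (d*(-2) + d)/8 = 5 + (-2*d + d)/8 = 5 + (-d)/8 = 5 - d/8)
R(V) = 43/224 + 15/V (R(V) = 15/V + (5 - 1/8*(-3))/28 = 15/V + (5 + 3/8)*(1/28) = 15/V + (43/8)*(1/28) = 15/V + 43/224 = 43/224 + 15/V)
R((-8 + 13)/(25 - 24)) - 1*(-302) = (43/224 + 15/(((-8 + 13)/(25 - 24)))) - 1*(-302) = (43/224 + 15/((5/1))) + 302 = (43/224 + 15/((5*1))) + 302 = (43/224 + 15/5) + 302 = (43/224 + 15*(1/5)) + 302 = (43/224 + 3) + 302 = 715/224 + 302 = 68363/224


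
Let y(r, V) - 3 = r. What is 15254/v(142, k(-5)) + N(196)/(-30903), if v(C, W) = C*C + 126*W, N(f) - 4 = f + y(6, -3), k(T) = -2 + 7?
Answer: 233524208/321298491 ≈ 0.72681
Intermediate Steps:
y(r, V) = 3 + r
k(T) = 5
N(f) = 13 + f (N(f) = 4 + (f + (3 + 6)) = 4 + (f + 9) = 4 + (9 + f) = 13 + f)
v(C, W) = C² + 126*W
15254/v(142, k(-5)) + N(196)/(-30903) = 15254/(142² + 126*5) + (13 + 196)/(-30903) = 15254/(20164 + 630) + 209*(-1/30903) = 15254/20794 - 209/30903 = 15254*(1/20794) - 209/30903 = 7627/10397 - 209/30903 = 233524208/321298491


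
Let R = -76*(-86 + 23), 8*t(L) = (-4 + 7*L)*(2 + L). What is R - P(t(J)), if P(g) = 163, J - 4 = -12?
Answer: 4625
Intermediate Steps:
J = -8 (J = 4 - 12 = -8)
t(L) = (-4 + 7*L)*(2 + L)/8 (t(L) = ((-4 + 7*L)*(2 + L))/8 = (-4 + 7*L)*(2 + L)/8)
R = 4788 (R = -76*(-63) = 4788)
R - P(t(J)) = 4788 - 1*163 = 4788 - 163 = 4625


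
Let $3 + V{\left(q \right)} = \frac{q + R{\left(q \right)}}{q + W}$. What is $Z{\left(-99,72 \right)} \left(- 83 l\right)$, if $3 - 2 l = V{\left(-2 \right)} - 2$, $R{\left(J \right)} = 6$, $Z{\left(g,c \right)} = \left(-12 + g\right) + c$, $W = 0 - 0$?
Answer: $16185$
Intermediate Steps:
$W = 0$ ($W = 0 + 0 = 0$)
$Z{\left(g,c \right)} = -12 + c + g$
$V{\left(q \right)} = -3 + \frac{6 + q}{q}$ ($V{\left(q \right)} = -3 + \frac{q + 6}{q + 0} = -3 + \frac{6 + q}{q}$)
$l = 5$ ($l = \frac{3}{2} - \frac{\left(-2 + \frac{6}{-2}\right) - 2}{2} = \frac{3}{2} - \frac{\left(-2 + 6 \left(- \frac{1}{2}\right)\right) - 2}{2} = \frac{3}{2} - \frac{\left(-2 - 3\right) - 2}{2} = \frac{3}{2} - \frac{-5 - 2}{2} = \frac{3}{2} - - \frac{7}{2} = \frac{3}{2} + \frac{7}{2} = 5$)
$Z{\left(-99,72 \right)} \left(- 83 l\right) = \left(-12 + 72 - 99\right) \left(\left(-83\right) 5\right) = \left(-39\right) \left(-415\right) = 16185$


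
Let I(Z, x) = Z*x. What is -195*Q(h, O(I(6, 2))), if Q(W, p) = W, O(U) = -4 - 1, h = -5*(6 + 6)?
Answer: 11700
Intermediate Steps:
h = -60 (h = -5*12 = -60)
O(U) = -5
-195*Q(h, O(I(6, 2))) = -195*(-60) = 11700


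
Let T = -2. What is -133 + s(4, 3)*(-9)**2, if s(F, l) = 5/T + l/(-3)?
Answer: -833/2 ≈ -416.50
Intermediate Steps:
s(F, l) = -5/2 - l/3 (s(F, l) = 5/(-2) + l/(-3) = 5*(-1/2) + l*(-1/3) = -5/2 - l/3)
-133 + s(4, 3)*(-9)**2 = -133 + (-5/2 - 1/3*3)*(-9)**2 = -133 + (-5/2 - 1)*81 = -133 - 7/2*81 = -133 - 567/2 = -833/2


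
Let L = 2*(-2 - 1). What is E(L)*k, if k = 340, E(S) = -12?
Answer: -4080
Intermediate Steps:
L = -6 (L = 2*(-3) = -6)
E(L)*k = -12*340 = -4080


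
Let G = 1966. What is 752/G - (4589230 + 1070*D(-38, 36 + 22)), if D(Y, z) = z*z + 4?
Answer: -8053708794/983 ≈ -8.1930e+6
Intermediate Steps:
D(Y, z) = 4 + z² (D(Y, z) = z² + 4 = 4 + z²)
752/G - (4589230 + 1070*D(-38, 36 + 22)) = 752/1966 - (4593510 + 1070*(36 + 22)²) = 752*(1/1966) - (4593510 + 3599480) = 376/983 - 1070/(1/(4289 + (4 + 3364))) = 376/983 - 1070/(1/(4289 + 3368)) = 376/983 - 1070/(1/7657) = 376/983 - 1070/1/7657 = 376/983 - 1070*7657 = 376/983 - 8192990 = -8053708794/983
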